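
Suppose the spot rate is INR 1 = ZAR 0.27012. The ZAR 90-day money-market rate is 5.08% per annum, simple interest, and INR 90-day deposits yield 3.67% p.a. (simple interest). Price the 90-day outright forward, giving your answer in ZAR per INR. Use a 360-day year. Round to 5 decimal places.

0.27106

T = 90/360 years.
Growth of 1 ZAR over T: 1 + 0.0508×90/360 = 1.012700.
Growth of 1 INR over T: 1 + 0.0367×90/360 = 1.009175.
So F = 0.27012 × 1.012700 / 1.009175 = 0.2710635 (ZAR/INR).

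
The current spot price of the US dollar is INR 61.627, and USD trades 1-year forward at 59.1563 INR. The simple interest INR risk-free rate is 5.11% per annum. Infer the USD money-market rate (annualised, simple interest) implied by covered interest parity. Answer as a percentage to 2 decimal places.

T = 1 year.
F/S = 59.1563/61.627 = 0.9599088 = (growth of INR) / (growth of USD).
The INR side grows by 1 + 0.0511×1 = 1.051100.
Hence g_USD = 1.0949999.
r = (1.0949999 − 1)/1 = 0.095000 → 9.50%.

9.50%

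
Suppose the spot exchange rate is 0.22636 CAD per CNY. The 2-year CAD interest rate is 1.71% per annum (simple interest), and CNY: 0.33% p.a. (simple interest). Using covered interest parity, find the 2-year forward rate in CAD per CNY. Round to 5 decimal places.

T = 2 years.
Growth of 1 CAD over T: 1 + 0.0171×2 = 1.034200.
CNY accumulates by 1 + 0.0033×2 = 1.006600.
Forward (CAD per CNY) = 0.22636 × 1.034200 / 1.006600 = 0.2325666.

0.23257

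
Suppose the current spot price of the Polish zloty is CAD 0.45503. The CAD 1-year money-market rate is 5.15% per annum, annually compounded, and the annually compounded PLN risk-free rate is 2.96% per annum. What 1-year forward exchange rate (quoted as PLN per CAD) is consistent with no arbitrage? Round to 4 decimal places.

2.1519

T = 1 year.
Growth of 1 CAD over T: (1 + 0.0515)^1 = 1.051500.
Growth of 1 PLN over T: (1 + 0.0296)^1 = 1.029600.
CIP: F = S · (grow CAD)/(grow PLN) = 0.45503 × 1.051500/1.029600 = 0.4647087 CAD per PLN.
Invert for PLN per CAD: 1 / 0.4647087 = 2.1519.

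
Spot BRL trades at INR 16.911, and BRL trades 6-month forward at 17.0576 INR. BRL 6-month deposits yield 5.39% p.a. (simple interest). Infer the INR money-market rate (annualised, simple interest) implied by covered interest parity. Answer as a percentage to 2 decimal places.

7.17%

T = 6/12 years.
By CIP, F/S equals the INR-to-BRL growth ratio: 17.0576/16.911 = 1.0086689.
The BRL side grows by 1 + 0.0539×6/12 = 1.026950.
Hence g_INR = 1.0358525.
r = (1.0358525 − 1)/(6/12) = 0.071705 → 7.17%.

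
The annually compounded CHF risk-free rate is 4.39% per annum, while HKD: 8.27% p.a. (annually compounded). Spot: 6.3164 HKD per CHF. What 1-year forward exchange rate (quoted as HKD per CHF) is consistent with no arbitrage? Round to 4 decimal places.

6.5512

T = 1 year.
HKD accumulates by (1 + 0.0827)^1 = 1.082700.
CHF accumulates by (1 + 0.0439)^1 = 1.043900.
Forward (HKD per CHF) = 6.3164 × 1.082700 / 1.043900 = 6.551170.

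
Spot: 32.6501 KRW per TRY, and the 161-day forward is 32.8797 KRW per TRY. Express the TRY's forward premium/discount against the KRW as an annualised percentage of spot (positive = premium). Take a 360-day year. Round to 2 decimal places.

T = 161/360 years.
TRY trades forward at +0.70321% vs spot over the period.
Annualise by dividing by T: 0.0070321 / (161/360) = 0.015724 → 1.57%.

+1.57%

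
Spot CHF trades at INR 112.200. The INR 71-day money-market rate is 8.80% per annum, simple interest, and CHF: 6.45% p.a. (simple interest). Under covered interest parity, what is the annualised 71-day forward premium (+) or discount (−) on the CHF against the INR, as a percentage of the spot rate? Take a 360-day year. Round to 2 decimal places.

+2.32%

T = 71/360 years.
No-arbitrage forward: 112.2 × 1.0173556 / 1.0127208 = 112.713493 INR/CHF.
Annualised premium = (F − S)/S × (1/T) = (112.713493 − 112.2)/112.2 ÷ (71/360) = 2.32%.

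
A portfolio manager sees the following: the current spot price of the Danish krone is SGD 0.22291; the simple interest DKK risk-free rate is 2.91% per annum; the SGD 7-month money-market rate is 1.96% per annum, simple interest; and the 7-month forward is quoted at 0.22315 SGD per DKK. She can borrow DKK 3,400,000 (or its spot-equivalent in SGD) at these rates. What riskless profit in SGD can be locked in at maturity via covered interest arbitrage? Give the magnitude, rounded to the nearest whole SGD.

T = 7/12 years.
Invest the DKK and cover forward: 3,400,000 × 1.016975 × 0.22315 = SGD 771,589.10.
Convert at spot and invest in SGD: 3,400,000 × 0.22291 × 1.01143333 = SGD 766,559.25.
The quoted forward overvalues DKK, so borrow SGD, buy DKK at spot, deposit the DKK at 2.91%, and sell the proceeds forward at 0.22315.
The gap between the two covered legs is SGD 5,030.

SGD 5,030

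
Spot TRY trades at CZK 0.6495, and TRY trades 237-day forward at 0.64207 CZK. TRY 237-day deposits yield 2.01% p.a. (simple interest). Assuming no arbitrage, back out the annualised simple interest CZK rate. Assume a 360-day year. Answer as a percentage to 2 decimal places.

T = 237/360 years.
F/S = 0.64207/0.6495 = 0.9885604 = (growth of CZK) / (growth of TRY).
TRY growth factor: 1 + 0.0201×237/360 = 1.0132325.
So the CZK growth factor = 1.0016415.
(1.0016415 − 1)/T = 0.002493, i.e. 0.25%.

0.25%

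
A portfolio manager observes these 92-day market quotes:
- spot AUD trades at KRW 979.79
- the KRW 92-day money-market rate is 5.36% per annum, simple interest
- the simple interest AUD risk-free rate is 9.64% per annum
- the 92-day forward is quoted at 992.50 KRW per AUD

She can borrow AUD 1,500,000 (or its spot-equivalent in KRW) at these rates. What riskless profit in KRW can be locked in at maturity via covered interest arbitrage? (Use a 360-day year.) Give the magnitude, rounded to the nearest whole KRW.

KRW 35,609,765

T = 92/360 years.
Keep in AUD, deliver into the forward: 1,500,000·1.024635555556·992.50 = KRW 1,525,426,183.33.
Swap to KRW now, deposit: 1,500,000·979.79·1.013697777778 = KRW 1,489,816,418.53.
The quoted forward overvalues AUD, so borrow KRW, buy AUD at spot, deposit the AUD at 9.64%, and sell the proceeds forward at 992.50.
Profit = 1,525,426,183.33 − 1,489,816,418.53 = KRW 35,609,765.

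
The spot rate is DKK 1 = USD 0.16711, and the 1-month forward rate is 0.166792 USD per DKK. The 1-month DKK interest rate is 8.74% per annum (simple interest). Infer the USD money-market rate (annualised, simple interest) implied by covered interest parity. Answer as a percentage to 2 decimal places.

T = 1/12 years.
F/S = 0.166792/0.16711 = 0.9980971 = (growth of USD) / (growth of DKK).
The DKK side grows by 1 + 0.0874×1/12 = 1.0072833.
Hence g_USD = 1.0053665.
(1.0053665 − 1)/T = 0.064398, i.e. 6.44%.

6.44%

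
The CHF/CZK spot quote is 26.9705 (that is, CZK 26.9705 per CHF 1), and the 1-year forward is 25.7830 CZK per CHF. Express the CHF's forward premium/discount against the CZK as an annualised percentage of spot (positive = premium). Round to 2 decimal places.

-4.40%

T = 1 year.
Period premium: (25.7830 − 26.9705)/26.9705 = -0.0440296.
Per annum: -0.0440296 / 1 = -0.044030 = -4.40%.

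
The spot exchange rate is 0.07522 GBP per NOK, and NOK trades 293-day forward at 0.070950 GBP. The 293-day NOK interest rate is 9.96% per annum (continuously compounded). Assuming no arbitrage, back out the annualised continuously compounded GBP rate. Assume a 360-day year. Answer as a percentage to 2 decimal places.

T = 293/360 years.
By CIP, F/S equals the GBP-to-NOK growth ratio: 0.07095/0.07522 = 0.9432332.
NOK growth factor: e^(0.0996×293/360) = 1.0844396.
So the GBP growth factor = 1.0228794.
r = ln(1.0228794)/(293/360) = 0.027794 → 2.78%.

2.78%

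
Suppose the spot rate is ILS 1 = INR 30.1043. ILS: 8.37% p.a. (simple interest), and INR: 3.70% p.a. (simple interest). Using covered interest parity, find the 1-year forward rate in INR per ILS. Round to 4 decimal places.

28.8070

T = 1 year.
INR growth factor: 1 + 0.0370×1 = 1.037000.
Growth of 1 ILS over T: 1 + 0.0837×1 = 1.083700.
CIP: F = S · (grow INR)/(grow ILS) = 30.1043 × 1.037000/1.083700 = 28.807012 INR per ILS.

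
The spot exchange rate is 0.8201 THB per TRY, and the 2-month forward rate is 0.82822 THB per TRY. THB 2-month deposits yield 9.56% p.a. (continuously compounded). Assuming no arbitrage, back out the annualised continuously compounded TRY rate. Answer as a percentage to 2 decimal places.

3.65%

T = 2/12 years.
CIP gives F = S · g_THB/g_TRY, so g_THB/g_TRY = 0.82822/0.8201 = 1.0099012.
THB growth factor: e^(0.0956×2/12) = 1.0160609.
So the TRY growth factor = 1.0060993.
r = ln(1.0060993)/(2/12) = 0.036485 → 3.65%.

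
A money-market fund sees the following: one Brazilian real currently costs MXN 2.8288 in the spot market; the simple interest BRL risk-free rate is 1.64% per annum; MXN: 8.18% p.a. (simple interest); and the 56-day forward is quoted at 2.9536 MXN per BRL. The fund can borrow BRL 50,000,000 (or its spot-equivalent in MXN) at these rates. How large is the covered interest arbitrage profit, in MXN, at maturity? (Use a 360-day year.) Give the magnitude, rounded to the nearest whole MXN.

MXN 4,817,003

T = 56/360 years.
Keep in BRL, deliver into the forward: 50,000,000·1.00255111111·2.9536 = MXN 148,056,748.09.
Swap to MXN now, deposit: 50,000,000·2.8288·1.01272444444 = MXN 143,239,745.42.
The quoted forward overvalues BRL, so borrow MXN, buy BRL at spot, deposit the BRL at 1.64%, and sell the proceeds forward at 2.9536.
Profit = 148,056,748.09 − 143,239,745.42 = MXN 4,817,003.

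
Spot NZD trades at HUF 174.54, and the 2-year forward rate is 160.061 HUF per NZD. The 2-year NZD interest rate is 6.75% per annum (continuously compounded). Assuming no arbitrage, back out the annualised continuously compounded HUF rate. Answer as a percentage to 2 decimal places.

2.42%

T = 2 years.
By CIP, F/S equals the HUF-to-NZD growth ratio: 160.061/174.54 = 0.9170448.
The NZD side grows by e^(0.0675×2) = 1.1445368.
So the HUF growth factor = 1.0495915.
Take logs: ln 1.0495915 / 2 = 0.024201, so 2.42%.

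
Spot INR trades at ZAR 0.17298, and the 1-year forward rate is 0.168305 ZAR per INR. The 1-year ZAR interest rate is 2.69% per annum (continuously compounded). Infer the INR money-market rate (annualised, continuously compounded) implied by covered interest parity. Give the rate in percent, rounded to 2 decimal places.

5.43%

T = 1 year.
F/S = 0.168305/0.17298 = 0.9729738 = (growth of ZAR) / (growth of INR).
The ZAR side grows by e^(0.0269×1) = 1.0272651.
So the INR growth factor = 1.0557993.
Take logs: ln 1.0557993 / 1 = 0.054298, so 5.43%.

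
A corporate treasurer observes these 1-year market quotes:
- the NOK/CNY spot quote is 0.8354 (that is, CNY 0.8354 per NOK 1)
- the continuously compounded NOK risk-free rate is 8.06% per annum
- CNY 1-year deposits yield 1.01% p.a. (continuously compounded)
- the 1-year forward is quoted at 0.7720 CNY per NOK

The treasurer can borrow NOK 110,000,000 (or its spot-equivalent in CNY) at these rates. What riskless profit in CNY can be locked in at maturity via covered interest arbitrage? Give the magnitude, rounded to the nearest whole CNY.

CNY 778,882

T = 1 year.
Invest the NOK and cover forward: 110,000,000 × 1.0839372349 × 0.7720 = CNY 92,047,949.99.
Convert at spot and invest in CNY: 110,000,000 × 0.8354 × 1.0101511772 = CNY 92,826,832.28.
The quoted forward undervalues NOK, so borrow NOK, convert to CNY at spot, deposit the CNY at 1.01%, and buy NOK forward at 0.7720 to cover the loan.
The gap between the two covered legs is CNY 778,882.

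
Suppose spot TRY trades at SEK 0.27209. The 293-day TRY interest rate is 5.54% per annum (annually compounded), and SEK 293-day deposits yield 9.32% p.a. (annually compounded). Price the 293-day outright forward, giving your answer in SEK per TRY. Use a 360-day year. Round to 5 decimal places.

0.28000

T = 293/360 years.
SEK accumulates by (1 + 0.0932)^(293/360) = 1.0752197.
TRY accumulates by (1 + 0.0554)^(293/360) = 1.0448619.
CIP: F = S · (grow SEK)/(grow TRY) = 0.27209 × 1.0752197/1.0448619 = 0.2799954 SEK per TRY.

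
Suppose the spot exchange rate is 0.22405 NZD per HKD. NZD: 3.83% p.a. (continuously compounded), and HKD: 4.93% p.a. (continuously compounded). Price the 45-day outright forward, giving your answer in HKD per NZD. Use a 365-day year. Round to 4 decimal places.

T = 45/365 years.
NZD growth factor: e^(0.0383×45/365) = 1.0047331.
Growth of 1 HKD over T: e^(0.0493×45/365) = 1.0060966.
CIP: F = S · (grow NZD)/(grow HKD) = 0.22405 × 1.0047331/1.0060966 = 0.2237464 NZD per HKD.
Quoted the other way: 1/0.2237464 = 4.4693 HKD per NZD.

4.4693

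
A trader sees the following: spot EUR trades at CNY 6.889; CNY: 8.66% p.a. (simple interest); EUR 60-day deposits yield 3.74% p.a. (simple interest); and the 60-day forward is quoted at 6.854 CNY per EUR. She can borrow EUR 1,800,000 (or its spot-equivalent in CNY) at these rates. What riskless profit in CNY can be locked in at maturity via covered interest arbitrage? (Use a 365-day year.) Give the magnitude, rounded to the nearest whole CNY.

T = 60/365 years.
Keep in EUR, deliver into the forward: 1,800,000·1.0061479452·6.854 = CNY 12,413,048.43.
Swap to CNY now, deposit: 1,800,000·6.889·1.0142356164 = CNY 12,576,724.49.
The quoted forward undervalues EUR, so borrow EUR, convert to CNY at spot, deposit the CNY at 8.66%, and buy EUR forward at 6.854 to cover the loan.
Profit = 12,576,724.49 − 12,413,048.43 = CNY 163,676.

CNY 163,676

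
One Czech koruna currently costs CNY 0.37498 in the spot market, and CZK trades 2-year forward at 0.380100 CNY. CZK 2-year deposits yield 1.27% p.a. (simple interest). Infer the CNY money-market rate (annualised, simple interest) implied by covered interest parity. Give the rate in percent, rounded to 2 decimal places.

T = 2 years.
By CIP, F/S equals the CNY-to-CZK growth ratio: 0.3801/0.37498 = 1.0136541.
CZK growth factor: 1 + 0.0127×2 = 1.025400.
That pins the CNY growth at 1.0394009.
(1.0394009 − 1)/T = 0.019700, i.e. 1.97%.

1.97%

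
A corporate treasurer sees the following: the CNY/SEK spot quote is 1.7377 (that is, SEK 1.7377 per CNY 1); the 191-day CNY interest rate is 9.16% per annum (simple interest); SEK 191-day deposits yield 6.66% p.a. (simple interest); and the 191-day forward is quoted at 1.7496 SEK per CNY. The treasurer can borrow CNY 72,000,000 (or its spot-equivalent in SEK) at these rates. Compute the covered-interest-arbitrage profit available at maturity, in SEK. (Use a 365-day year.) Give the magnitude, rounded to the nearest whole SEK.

SEK 2,534,640

T = 191/365 years.
Route A — deposit CNY, sell forward: 72,000,000 × 1.04793315068 × 1.7496 = SEK 132,009,396.51.
Route B — convert at spot, deposit SEK: 72,000,000 × 1.7377 × 1.0348509589 = SEK 129,474,756.81.
The quoted forward overvalues CNY, so borrow SEK, buy CNY at spot, deposit the CNY at 9.16%, and sell the proceeds forward at 1.7496.
Profit = 132,009,396.51 − 129,474,756.81 = SEK 2,534,640.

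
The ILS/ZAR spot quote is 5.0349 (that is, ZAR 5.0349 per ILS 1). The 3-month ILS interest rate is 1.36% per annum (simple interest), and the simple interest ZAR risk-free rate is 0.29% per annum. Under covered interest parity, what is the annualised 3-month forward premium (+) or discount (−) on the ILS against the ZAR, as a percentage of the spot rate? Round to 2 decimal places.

T = 3/12 years.
CIP forward (ZAR per ILS) = 5.0349 × 1.000725/1.003400 = 5.0214773.
Annualised premium = (F − S)/S × (1/T) = (5.0214773 − 5.0349)/5.0349 ÷ (3/12) = -1.07%.

-1.07%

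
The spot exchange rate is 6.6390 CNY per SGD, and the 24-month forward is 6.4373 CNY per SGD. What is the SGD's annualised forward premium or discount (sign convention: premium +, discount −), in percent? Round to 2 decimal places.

T = 2 years.
SGD trades forward at -3.03811% vs spot over the period.
Per annum: -0.0303811 / 2 = -0.015191 = -1.52%.

-1.52%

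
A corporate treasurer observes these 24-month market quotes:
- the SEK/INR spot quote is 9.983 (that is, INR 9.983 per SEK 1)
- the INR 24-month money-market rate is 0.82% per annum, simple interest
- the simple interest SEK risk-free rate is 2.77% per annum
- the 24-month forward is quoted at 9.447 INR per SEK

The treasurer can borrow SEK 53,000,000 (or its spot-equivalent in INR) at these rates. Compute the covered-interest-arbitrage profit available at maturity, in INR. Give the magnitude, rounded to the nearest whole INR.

INR 9,346,942

T = 2 years.
Invest the SEK and cover forward: 53,000,000 × 1.055400 × 9.447 = INR 528,429,281.40.
Convert at spot and invest in INR: 53,000,000 × 9.983 × 1.016400 = INR 537,776,223.60.
The quoted forward undervalues SEK, so borrow SEK, convert to INR at spot, deposit the INR at 0.82%, and buy SEK forward at 9.447 to cover the loan.
Arbitrage profit = |528,429,281.40 − 537,776,223.60| = INR 9,346,942.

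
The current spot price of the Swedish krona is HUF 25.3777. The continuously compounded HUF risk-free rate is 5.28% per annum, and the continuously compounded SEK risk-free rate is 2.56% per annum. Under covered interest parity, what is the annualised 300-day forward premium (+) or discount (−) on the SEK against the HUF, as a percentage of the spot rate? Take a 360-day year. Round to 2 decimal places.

+2.75%

T = 300/360 years.
CIP forward (HUF per SEK) = 25.3777 × 1.0449824/1.0215625 = 25.9594982.
Annualised premium = (F − S)/S × (1/T) = (25.9594982 − 25.3777)/25.3777 ÷ (300/360) = 2.75%.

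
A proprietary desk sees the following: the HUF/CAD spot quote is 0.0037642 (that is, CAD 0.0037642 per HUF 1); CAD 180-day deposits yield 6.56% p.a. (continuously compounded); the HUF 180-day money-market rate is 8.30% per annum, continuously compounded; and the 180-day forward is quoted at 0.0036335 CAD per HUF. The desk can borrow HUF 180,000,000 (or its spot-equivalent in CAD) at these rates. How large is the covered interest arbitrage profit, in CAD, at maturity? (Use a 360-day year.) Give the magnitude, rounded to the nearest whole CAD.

CAD 18,405

T = 180/360 years.
Route A — deposit HUF, sell forward: 180,000,000 × 1.04237316 × 0.0036335 = CAD 681,743.32.
Route B — convert at spot, deposit CAD: 180,000,000 × 0.0037642 × 1.03334385 = CAD 700,148.33.
The quoted forward undervalues HUF, so borrow HUF, convert to CAD at spot, deposit the CAD at 6.56%, and buy HUF forward at 0.0036335 to cover the loan.
The gap between the two covered legs is CAD 18,405.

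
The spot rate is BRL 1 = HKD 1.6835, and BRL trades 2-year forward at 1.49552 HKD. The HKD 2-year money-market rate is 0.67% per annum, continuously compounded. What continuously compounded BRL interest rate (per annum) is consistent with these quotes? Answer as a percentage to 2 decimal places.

T = 2 years.
By CIP, F/S equals the HKD-to-BRL growth ratio: 1.49552/1.6835 = 0.8883398.
HKD growth factor: e^(0.0067×2) = 1.0134902.
That pins the BRL growth at 1.1408812.
Take logs: ln 1.1408812 / 2 = 0.065900, so 6.59%.

6.59%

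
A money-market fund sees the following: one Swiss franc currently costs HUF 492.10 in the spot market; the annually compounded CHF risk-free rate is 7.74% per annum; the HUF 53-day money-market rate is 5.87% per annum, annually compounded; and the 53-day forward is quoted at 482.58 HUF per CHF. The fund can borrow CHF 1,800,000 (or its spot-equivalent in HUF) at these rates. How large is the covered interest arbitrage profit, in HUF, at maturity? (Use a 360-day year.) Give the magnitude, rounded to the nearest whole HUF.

T = 53/360 years.
Keep in CHF, deliver into the forward: 1,800,000·1.01103597635·482.58 = HUF 878,230,334.64.
Swap to HUF now, deposit: 1,800,000·492.10·1.00843317231 = HUF 893,249,935.37.
The quoted forward undervalues CHF, so borrow CHF, convert to HUF at spot, deposit the HUF at 5.87%, and buy CHF forward at 482.58 to cover the loan.
Profit = 893,249,935.37 − 878,230,334.64 = HUF 15,019,601.

HUF 15,019,601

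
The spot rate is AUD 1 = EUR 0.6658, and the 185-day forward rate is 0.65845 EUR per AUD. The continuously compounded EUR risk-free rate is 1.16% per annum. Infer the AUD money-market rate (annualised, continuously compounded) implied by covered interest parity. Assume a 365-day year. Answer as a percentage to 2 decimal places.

3.35%

T = 185/365 years.
By CIP, F/S equals the EUR-to-AUD growth ratio: 0.65845/0.6658 = 0.9889606.
The EUR side grows by e^(0.0116×185/365) = 1.0058968.
That pins the AUD growth at 1.0171253.
Take logs: ln 1.0171253 / (185/365) = 0.033502, so 3.35%.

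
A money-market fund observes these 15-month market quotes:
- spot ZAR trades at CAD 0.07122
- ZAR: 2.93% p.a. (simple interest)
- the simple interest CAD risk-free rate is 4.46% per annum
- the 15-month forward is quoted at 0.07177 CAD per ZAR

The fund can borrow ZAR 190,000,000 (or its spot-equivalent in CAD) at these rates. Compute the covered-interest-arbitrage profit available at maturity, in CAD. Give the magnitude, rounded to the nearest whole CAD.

T = 15/12 years.
Route A — deposit ZAR, sell forward: 190,000,000 × 1.036625 × 0.07177 = CAD 14,135,729.49.
Route B — convert at spot, deposit CAD: 190,000,000 × 0.07122 × 1.055750 = CAD 14,286,197.85.
The quoted forward undervalues ZAR, so borrow ZAR, convert to CAD at spot, deposit the CAD at 4.46%, and buy ZAR forward at 0.07177 to cover the loan.
Profit = 14,286,197.85 − 14,135,729.49 = CAD 150,468.

CAD 150,468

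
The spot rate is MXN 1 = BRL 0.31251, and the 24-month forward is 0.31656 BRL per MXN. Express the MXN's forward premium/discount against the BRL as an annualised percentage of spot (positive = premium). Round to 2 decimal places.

+0.65%

T = 2 years.
Period premium: (0.31656 − 0.31251)/0.31251 = 0.0129596.
Per annum: 0.0129596 / 2 = 0.006480 = 0.65%.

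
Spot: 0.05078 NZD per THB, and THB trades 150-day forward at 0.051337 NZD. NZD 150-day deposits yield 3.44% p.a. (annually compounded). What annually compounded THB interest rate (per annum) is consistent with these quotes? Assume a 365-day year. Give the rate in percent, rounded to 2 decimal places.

T = 150/365 years.
By CIP, F/S equals the NZD-to-THB growth ratio: 0.051337/0.05078 = 1.0109689.
NZD growth factor: (1 + 0.0344)^(150/365) = 1.0139963.
That pins the THB growth at 1.0029946.
r = 1.0029946^(365/150) − 1 = 0.007303 → 0.73%.

0.73%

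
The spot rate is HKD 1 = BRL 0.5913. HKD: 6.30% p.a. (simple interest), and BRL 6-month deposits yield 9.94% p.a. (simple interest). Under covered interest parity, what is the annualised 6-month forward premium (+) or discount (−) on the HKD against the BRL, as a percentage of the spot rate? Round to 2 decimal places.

+3.53%

T = 6/12 years.
No-arbitrage forward: 0.5913 × 1.049700 / 1.031500 = 0.6017330 BRL/HKD.
(F − S)/S ÷ T = (0.6017330 − 0.5913)/0.5913/(6/12) = 0.035288 → 3.53%.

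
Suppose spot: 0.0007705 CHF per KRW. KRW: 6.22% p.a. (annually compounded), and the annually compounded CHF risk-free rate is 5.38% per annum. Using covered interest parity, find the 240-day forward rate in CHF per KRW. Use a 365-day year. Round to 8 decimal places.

T = 240/365 years.
Growth of 1 CHF over T: (1 + 0.0538)^(240/365) = 1.0350571.
KRW accumulates by (1 + 0.0622)^(240/365) = 1.0404747.
CIP: F = S · (grow CHF)/(grow KRW) = 0.0007705 × 1.0350571/1.0404747 = 0.0007664881 CHF per KRW.

0.00076649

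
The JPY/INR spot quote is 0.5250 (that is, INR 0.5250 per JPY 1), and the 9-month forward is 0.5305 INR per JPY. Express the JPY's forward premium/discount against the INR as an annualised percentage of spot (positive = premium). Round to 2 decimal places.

T = 9/12 years.
(F − S)/S = (0.5305 − 0.525)/0.525 = 0.0104762.
Annualise by dividing by T: 0.0104762 / (9/12) = 0.013968 → 1.40%.

+1.40%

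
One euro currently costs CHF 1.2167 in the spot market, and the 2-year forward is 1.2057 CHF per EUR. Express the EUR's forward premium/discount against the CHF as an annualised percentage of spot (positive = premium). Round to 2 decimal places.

T = 2 years.
Period premium: (1.2057 − 1.2167)/1.2167 = -0.0090408.
×(1/T) gives -0.45% p.a.

-0.45%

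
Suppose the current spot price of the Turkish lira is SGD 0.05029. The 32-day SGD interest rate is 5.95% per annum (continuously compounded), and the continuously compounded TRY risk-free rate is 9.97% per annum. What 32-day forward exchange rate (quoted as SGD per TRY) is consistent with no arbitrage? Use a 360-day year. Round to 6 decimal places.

0.050111

T = 32/360 years.
Growth of 1 SGD over T: e^(0.0595×32/360) = 1.0053029.
TRY growth factor: e^(0.0997×32/360) = 1.0089016.
So F = 0.05029 × 1.0053029 / 1.0089016 = 0.05011062 (SGD/TRY).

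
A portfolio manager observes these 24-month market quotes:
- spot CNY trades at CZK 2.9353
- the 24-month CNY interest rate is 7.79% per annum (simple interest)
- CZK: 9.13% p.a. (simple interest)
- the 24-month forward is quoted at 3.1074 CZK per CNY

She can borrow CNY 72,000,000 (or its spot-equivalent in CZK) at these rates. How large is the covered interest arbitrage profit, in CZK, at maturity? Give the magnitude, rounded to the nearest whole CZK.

T = 2 years.
Route A — deposit CNY, sell forward: 72,000,000 × 1.155800 × 3.1074 = CZK 258,590,370.24.
Route B — convert at spot, deposit CZK: 72,000,000 × 2.9353 × 1.182600 = CZK 249,932,576.16.
The quoted forward overvalues CNY, so borrow CZK, buy CNY at spot, deposit the CNY at 7.79%, and sell the proceeds forward at 3.1074.
Profit = 258,590,370.24 − 249,932,576.16 = CZK 8,657,794.

CZK 8,657,794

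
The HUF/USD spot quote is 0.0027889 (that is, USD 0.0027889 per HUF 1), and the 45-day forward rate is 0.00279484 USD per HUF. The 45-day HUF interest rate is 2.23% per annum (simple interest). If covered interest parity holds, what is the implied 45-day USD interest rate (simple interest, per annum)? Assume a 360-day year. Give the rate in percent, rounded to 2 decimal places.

3.94%

T = 45/360 years.
F/S = 0.00279484/0.0027889 = 1.0021299 = (growth of USD) / (growth of HUF).
HUF growth factor: 1 + 0.0223×45/360 = 1.0027875.
That pins the USD growth at 1.0049233.
r = (1.0049233 − 1)/(45/360) = 0.039386 → 3.94%.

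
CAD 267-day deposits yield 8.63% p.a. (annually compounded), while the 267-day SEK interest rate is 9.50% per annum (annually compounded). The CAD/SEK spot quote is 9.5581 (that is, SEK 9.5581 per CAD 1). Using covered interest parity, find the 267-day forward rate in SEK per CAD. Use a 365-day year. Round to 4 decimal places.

T = 267/365 years.
SEK growth factor: (1 + 0.0950)^(267/365) = 1.0686407.
Growth of 1 CAD over T: (1 + 0.0863)^(267/365) = 1.0624231.
Forward (SEK per CAD) = 9.5581 × 1.0686407 / 1.0624231 = 9.614037.

9.6140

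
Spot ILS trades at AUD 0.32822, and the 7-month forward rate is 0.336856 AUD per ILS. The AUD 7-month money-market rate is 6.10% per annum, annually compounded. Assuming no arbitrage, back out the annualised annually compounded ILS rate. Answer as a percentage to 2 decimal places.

1.48%

T = 7/12 years.
CIP gives F = S · g_AUD/g_ILS, so g_AUD/g_ILS = 0.336856/0.32822 = 1.0263116.
The AUD side grows by (1 + 0.0610)^(7/12) = 1.0351437.
So the ILS growth factor = 1.0086057.
Annualise: 1.0086057^(12/7) − 1 = 0.014798 = 1.48%.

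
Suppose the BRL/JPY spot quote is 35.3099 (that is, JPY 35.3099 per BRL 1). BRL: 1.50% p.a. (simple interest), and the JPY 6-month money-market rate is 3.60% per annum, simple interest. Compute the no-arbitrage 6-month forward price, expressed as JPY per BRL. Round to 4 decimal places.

35.6779

T = 6/12 years.
Growth of 1 JPY over T: 1 + 0.0360×6/12 = 1.018000.
BRL growth factor: 1 + 0.0150×6/12 = 1.007500.
So F = 35.3099 × 1.018000 / 1.007500 = 35.677894 (JPY/BRL).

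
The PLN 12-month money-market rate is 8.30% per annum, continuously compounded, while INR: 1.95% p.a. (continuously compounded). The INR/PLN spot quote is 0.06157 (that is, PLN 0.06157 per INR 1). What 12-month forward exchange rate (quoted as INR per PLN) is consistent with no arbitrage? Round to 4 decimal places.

T = 1 year.
PLN growth factor: e^(0.0830×1) = 1.08654181.
INR growth factor: e^(0.0195×1) = 1.01969137.
Forward (PLN per INR) = 0.06157 × 1.08654181 / 1.01969137 = 0.065606497.
Invert for INR per PLN: 1 / 0.065606497 = 15.2424.

15.2424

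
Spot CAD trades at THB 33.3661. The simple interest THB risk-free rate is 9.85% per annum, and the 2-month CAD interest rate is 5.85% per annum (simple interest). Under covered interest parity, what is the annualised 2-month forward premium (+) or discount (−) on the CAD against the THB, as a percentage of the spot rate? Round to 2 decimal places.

T = 2/12 years.
CIP forward (THB per CAD) = 33.3661 × 1.0164167/1.009750 = 33.5863939.
(F − S)/S ÷ T = (33.5863939 − 33.3661)/33.3661/(2/12) = 0.039614 → 3.96%.

+3.96%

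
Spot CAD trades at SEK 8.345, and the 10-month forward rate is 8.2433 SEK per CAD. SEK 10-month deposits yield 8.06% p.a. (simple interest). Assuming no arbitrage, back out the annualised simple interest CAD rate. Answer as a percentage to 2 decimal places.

T = 10/12 years.
By CIP, F/S equals the SEK-to-CAD growth ratio: 8.2433/8.345 = 0.9878131.
The SEK side grows by 1 + 0.0806×10/12 = 1.0671667.
That pins the CAD growth at 1.0803326.
r = (1.0803326 − 1)/(10/12) = 0.096399 → 9.64%.

9.64%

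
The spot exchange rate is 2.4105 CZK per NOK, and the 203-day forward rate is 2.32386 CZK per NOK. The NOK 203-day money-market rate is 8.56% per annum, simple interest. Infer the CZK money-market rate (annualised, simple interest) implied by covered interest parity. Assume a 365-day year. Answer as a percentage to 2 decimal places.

T = 203/365 years.
F/S = 2.32386/2.4105 = 0.9640572 = (growth of CZK) / (growth of NOK).
The NOK side grows by 1 + 0.0856×203/365 = 1.0476077.
Hence g_CZK = 1.0099537.
(1.0099537 − 1)/T = 0.017897, i.e. 1.79%.

1.79%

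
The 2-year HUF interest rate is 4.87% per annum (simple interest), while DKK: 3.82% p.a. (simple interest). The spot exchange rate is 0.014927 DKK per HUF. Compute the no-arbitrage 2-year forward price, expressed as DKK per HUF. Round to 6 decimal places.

T = 2 years.
DKK accumulates by 1 + 0.0382×2 = 1.076400.
HUF growth factor: 1 + 0.0487×2 = 1.097400.
So F = 0.014927 × 1.076400 / 1.097400 = 0.01464135 (DKK/HUF).

0.014641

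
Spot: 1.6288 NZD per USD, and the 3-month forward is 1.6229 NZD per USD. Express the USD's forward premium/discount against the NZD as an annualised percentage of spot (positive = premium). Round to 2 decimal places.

-1.45%

T = 3/12 years.
USD trades forward at -0.36223% vs spot over the period.
Per annum: -0.0036223 / (3/12) = -0.014489 = -1.45%.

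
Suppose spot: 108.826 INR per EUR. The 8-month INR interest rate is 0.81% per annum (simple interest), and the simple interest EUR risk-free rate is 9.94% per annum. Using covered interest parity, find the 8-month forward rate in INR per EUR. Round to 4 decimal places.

T = 8/12 years.
INR accumulates by 1 + 0.0081×8/12 = 1.005400.
EUR growth factor: 1 + 0.0994×8/12 = 1.066266667.
CIP: F = S · (grow INR)/(grow EUR) = 108.826 × 1.005400/1.066266667 = 102.613787 INR per EUR.

102.6138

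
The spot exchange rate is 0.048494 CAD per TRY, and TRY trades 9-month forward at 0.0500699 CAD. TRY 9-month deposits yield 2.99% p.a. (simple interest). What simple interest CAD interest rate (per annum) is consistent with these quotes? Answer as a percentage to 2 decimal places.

7.42%

T = 9/12 years.
By CIP, F/S equals the CAD-to-TRY growth ratio: 0.0500699/0.048494 = 1.0324968.
The TRY side grows by 1 + 0.0299×9/12 = 1.022425.
So the CAD growth factor = 1.0556505.
r = (1.0556505 − 1)/(9/12) = 0.074201 → 7.42%.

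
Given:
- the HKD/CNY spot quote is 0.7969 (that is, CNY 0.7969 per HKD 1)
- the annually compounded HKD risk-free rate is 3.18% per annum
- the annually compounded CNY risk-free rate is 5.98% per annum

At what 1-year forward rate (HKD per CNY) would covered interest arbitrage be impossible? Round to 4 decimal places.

T = 1 year.
CNY growth factor: (1 + 0.0598)^1 = 1.059800.
Growth of 1 HKD over T: (1 + 0.0318)^1 = 1.031800.
So F = 0.7969 × 1.059800 / 1.031800 = 0.8185255 (CNY/HKD).
Invert for HKD per CNY: 1 / 0.8185255 = 1.2217.

1.2217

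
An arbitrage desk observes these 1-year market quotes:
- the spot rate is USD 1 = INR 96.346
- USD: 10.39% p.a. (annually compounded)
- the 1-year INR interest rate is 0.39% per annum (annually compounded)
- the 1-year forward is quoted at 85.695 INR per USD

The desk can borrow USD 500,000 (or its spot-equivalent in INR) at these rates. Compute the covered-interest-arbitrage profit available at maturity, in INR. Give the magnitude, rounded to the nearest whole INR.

INR 1,061,519

T = 1 year.
Route A — deposit USD, sell forward: 500,000 × 1.103900 × 85.695 = INR 47,299,355.25.
Route B — convert at spot, deposit INR: 500,000 × 96.346 × 1.003900 = INR 48,360,874.70.
The quoted forward undervalues USD, so borrow USD, convert to INR at spot, deposit the INR at 0.39%, and buy USD forward at 85.695 to cover the loan.
The gap between the two covered legs is INR 1,061,519.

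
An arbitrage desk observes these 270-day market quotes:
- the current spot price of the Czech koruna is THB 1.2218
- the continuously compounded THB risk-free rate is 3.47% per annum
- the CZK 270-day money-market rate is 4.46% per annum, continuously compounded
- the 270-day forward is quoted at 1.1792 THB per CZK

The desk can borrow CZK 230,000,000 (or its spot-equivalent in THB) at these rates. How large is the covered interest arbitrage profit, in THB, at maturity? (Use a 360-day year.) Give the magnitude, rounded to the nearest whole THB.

T = 270/360 years.
Keep in CZK, deliver into the forward: 230,000,000·1.03401574165·1.1792 = THB 280,441,613.39.
Swap to THB now, deposit: 230,000,000·1.2218·1.02636660732 = THB 288,423,385.79.
The quoted forward undervalues CZK, so borrow CZK, convert to THB at spot, deposit the THB at 3.47%, and buy CZK forward at 1.1792 to cover the loan.
Profit = 288,423,385.79 − 280,441,613.39 = THB 7,981,772.

THB 7,981,772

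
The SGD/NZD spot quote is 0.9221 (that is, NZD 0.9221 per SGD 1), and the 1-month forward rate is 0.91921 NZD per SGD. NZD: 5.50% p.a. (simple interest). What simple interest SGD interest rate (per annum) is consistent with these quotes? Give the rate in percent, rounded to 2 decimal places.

T = 1/12 years.
CIP gives F = S · g_NZD/g_SGD, so g_NZD/g_SGD = 0.91921/0.9221 = 0.9968658.
NZD growth factor: 1 + 0.0550×1/12 = 1.0045833.
So the SGD growth factor = 1.0077418.
(1.0077418 − 1)/T = 0.092902, i.e. 9.29%.

9.29%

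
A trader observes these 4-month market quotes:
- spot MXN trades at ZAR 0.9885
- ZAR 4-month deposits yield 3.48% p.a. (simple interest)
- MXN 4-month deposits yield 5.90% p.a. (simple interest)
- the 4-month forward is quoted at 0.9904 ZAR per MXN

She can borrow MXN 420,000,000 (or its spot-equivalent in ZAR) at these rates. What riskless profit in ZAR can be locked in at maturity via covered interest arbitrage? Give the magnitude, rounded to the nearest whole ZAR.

ZAR 4,162,732

T = 4/12 years.
Route A — deposit MXN, sell forward: 420,000,000 × 1.01966666667 × 0.9904 = ZAR 424,148,704.00.
Route B — convert at spot, deposit ZAR: 420,000,000 × 0.9885 × 1.011600 = ZAR 419,985,972.00.
The quoted forward overvalues MXN, so borrow ZAR, buy MXN at spot, deposit the MXN at 5.90%, and sell the proceeds forward at 0.9904.
The gap between the two covered legs is ZAR 4,162,732.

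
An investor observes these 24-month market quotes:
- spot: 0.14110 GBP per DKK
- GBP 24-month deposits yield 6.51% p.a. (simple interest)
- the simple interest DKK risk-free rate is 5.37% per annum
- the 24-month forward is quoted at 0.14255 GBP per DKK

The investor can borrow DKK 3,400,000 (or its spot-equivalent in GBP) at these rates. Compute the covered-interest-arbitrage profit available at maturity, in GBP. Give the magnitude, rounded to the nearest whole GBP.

T = 2 years.
Invest the DKK and cover forward: 3,400,000 × 1.107400 × 0.14255 = GBP 536,723.56.
Convert at spot and invest in GBP: 3,400,000 × 0.14110 × 1.130200 = GBP 542,202.15.
The quoted forward undervalues DKK, so borrow DKK, convert to GBP at spot, deposit the GBP at 6.51%, and buy DKK forward at 0.14255 to cover the loan.
Arbitrage profit = |536,723.56 − 542,202.15| = GBP 5,479.

GBP 5,479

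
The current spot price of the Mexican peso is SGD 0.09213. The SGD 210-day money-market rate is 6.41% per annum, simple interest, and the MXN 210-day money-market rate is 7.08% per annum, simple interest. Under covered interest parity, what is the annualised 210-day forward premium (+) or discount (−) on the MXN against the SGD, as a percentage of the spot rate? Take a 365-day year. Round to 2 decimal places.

-0.64%

T = 210/365 years.
No-arbitrage forward: 0.09213 × 1.0368795 / 1.0407342 = 0.09178877 SGD/MXN.
Annualised premium = (F − S)/S × (1/T) = (0.09178877 − 0.09213)/0.09213 ÷ (210/365) = -0.64%.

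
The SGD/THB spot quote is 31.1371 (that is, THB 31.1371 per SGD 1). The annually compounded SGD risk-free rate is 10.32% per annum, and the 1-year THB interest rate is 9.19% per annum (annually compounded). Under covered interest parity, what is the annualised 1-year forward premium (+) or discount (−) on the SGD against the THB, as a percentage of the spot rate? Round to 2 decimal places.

-1.02%

T = 1 year.
F = S · g_THB/g_SGD = 31.1371 × 1.091900/1.103200 = 30.8181649.
(F − S)/S ÷ T = (30.8181649 − 31.1371)/31.1371/1 = -0.010243 → -1.02%.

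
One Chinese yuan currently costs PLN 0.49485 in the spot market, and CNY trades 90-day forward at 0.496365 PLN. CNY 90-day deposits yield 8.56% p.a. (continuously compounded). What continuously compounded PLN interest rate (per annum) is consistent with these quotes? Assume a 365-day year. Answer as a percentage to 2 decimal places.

T = 90/365 years.
F/S = 0.496365/0.49485 = 1.0030615 = (growth of PLN) / (growth of CNY).
CNY growth factor: e^(0.0856×90/365) = 1.0213312.
That pins the PLN growth at 1.024458.
r = ln(1.024458)/(90/365) = 0.097997 → 9.80%.

9.80%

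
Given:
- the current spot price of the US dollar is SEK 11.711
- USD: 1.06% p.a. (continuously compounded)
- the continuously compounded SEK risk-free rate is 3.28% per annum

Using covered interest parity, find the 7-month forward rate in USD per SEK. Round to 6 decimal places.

T = 7/12 years.
Growth of 1 SEK over T: e^(0.0328×7/12) = 1.0193175.
USD accumulates by e^(0.0106×7/12) = 1.0062025.
CIP: F = S · (grow SEK)/(grow USD) = 11.711 × 1.0193175/1.0062025 = 11.86364 SEK per USD.
Invert for USD per SEK: 1 / 11.86364 = 0.084291.

0.084291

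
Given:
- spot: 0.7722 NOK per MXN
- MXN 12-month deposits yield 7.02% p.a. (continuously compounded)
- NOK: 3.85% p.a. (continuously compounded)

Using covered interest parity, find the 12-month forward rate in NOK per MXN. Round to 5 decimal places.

T = 1 year.
NOK growth factor: e^(0.0385×1) = 1.0392507.
Growth of 1 MXN over T: e^(0.0702×1) = 1.0727227.
So F = 0.7722 × 1.0392507 / 1.0727227 = 0.7481052 (NOK/MXN).

0.74811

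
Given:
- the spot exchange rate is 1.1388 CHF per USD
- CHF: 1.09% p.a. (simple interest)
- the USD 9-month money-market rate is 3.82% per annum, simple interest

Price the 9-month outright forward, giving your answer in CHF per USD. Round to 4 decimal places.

T = 9/12 years.
CHF accumulates by 1 + 0.0109×9/12 = 1.008175.
Growth of 1 USD over T: 1 + 0.0382×9/12 = 1.028650.
CIP: F = S · (grow CHF)/(grow USD) = 1.1388 × 1.008175/1.028650 = 1.116132 CHF per USD.

1.1161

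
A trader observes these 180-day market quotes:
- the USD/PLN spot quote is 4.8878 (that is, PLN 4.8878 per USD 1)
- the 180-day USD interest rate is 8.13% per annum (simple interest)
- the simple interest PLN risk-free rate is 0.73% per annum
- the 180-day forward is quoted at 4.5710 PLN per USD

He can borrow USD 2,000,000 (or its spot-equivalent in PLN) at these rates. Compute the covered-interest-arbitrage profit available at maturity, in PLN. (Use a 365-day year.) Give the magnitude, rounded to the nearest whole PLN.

T = 180/365 years.
Keep in USD, deliver into the forward: 2,000,000·1.040093151·4.5710 = PLN 9,508,531.59.
Swap to PLN now, deposit: 2,000,000·4.8878·1.003600 = PLN 9,810,792.16.
The quoted forward undervalues USD, so borrow USD, convert to PLN at spot, deposit the PLN at 0.73%, and buy USD forward at 4.5710 to cover the loan.
Profit = 9,810,792.16 − 9,508,531.59 = PLN 302,261.

PLN 302,261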